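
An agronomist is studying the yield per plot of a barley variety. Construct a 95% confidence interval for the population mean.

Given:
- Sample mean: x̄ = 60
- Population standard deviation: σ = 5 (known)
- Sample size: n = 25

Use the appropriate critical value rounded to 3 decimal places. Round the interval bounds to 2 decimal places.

The population standard deviation σ is known, so use a z-interval (standard normal critical value).

For 95% confidence, z* = 1.96 (from standard normal table)

Standard error: SE = σ/√n = 5/√25 = 1.000000

Margin of error: E = z* × SE = 1.96 × 1.000000 = 1.9600

Z-interval: x̄ ± E = 60 ± 1.9600 = (58.0400, 61.9600)

Rounded to 2 decimal places:

(58.04, 61.96)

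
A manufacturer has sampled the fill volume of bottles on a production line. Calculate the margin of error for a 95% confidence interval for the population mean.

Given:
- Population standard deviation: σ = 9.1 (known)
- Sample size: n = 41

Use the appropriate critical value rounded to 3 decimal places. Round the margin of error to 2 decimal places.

The population standard deviation σ is known, so use the z-interval margin of error formula.

For 95% confidence, z* = 1.96 (from standard normal table)

Margin of error formula for z-interval: E = z* × σ/√n

E = 1.96 × 9.1/√41
  = 1.96 × 1.421181
  = 2.7855

Rounded to 2 decimal places:

2.79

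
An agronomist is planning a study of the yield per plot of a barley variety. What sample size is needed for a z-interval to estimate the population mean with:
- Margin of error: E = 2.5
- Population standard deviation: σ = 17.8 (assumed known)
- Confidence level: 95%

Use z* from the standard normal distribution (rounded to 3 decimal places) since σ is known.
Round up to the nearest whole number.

Using z* since population σ is known (z-interval formula).

For 95% confidence, z* = 1.96 (from standard normal table)

Sample size formula for z-interval: n = (z*σ/E)²

n = (1.96 × 17.8 / 2.5)²
  = (13.955200)²
  = 194.7476

Round up to the nearest whole number: n = 195

195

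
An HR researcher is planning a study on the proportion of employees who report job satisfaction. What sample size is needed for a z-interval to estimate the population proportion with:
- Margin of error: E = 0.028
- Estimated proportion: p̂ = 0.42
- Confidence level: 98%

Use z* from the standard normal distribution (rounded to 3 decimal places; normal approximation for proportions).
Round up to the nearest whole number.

Using z* for proportion z-interval (normal approximation).

For 98% confidence, z* = 2.326 (from standard normal table)

Sample size formula for proportion z-interval: n = z*²p̂(1-p̂)/E²

n = 2.326² × 0.42 × 0.58 / 0.028²
  = 5.410276 × 0.2436 / 0.000784
  = 1681.0500

Round up to the nearest whole number: n = 1682

1682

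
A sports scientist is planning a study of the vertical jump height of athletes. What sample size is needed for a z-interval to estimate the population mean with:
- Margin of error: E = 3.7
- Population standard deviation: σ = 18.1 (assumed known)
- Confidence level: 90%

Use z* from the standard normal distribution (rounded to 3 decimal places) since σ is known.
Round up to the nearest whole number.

Using z* since population σ is known (z-interval formula).

For 90% confidence, z* = 1.645 (from standard normal table)

Sample size formula for z-interval: n = (z*σ/E)²

n = (1.645 × 18.1 / 3.7)²
  = (8.047162)²
  = 64.7568

Round up to the nearest whole number: n = 65

65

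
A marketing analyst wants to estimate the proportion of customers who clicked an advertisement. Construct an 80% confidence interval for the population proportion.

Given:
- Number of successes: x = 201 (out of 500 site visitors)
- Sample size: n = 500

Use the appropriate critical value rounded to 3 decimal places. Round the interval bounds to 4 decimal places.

Sample proportion: p̂ = 201/500 = 0.402000

Check conditions for normal approximation:
  np̂ = 201 ≥ 10 ✓
  n(1-p̂) = 299 ≥ 10 ✓

The sample is large enough, so use a z-interval (normal approximation) for the proportion.

For 80% confidence, z* = 1.282 (from standard normal table)

Standard error: SE = √(p̂(1-p̂)/n) = √(0.402000×0.598000/500) = 0.02192697

Margin of error: E = z* × SE = 1.282 × 0.02192697 = 0.028110

Z-interval: p̂ ± E = 0.402000 ± 0.028110 = (0.373890, 0.430110)

Rounded to 4 decimal places:

(0.3739, 0.4301)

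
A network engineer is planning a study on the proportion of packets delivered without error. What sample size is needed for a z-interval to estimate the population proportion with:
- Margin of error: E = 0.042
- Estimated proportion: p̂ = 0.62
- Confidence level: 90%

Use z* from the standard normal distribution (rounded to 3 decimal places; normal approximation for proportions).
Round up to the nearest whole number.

Using z* for proportion z-interval (normal approximation).

For 90% confidence, z* = 1.645 (from standard normal table)

Sample size formula for proportion z-interval: n = z*²p̂(1-p̂)/E²

n = 1.645² × 0.62 × 0.38 / 0.042²
  = 2.706025 × 0.2356 / 0.001764
  = 361.4169

Round up to the nearest whole number: n = 362

362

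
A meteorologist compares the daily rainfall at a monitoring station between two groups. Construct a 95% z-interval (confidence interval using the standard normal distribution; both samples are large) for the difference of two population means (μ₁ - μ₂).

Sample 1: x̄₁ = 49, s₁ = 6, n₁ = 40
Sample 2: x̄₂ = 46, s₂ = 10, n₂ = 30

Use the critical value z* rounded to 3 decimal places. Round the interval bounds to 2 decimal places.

Both samples are large (n₁ = 40 ≥ 30, n₂ = 30 ≥ 30), so a z-interval for the difference of means applies.

Point estimate: x̄₁ - x̄₂ = 49 - 46 = 3

Standard error: SE = √(s₁²/n₁ + s₂²/n₂)
= √(6²/40 + 10²/30)
= √(0.900000 + 3.333333)
= 2.057507

For 95% confidence, z* = 1.96 (from standard normal table)
Margin of error: E = z* × SE = 1.96 × 2.057507 = 4.0327

Z-interval: (x̄₁ - x̄₂) ± E = 3 ± 4.0327 = (-1.0327, 7.0327)

Rounded to 2 decimal places:

(-1.03, 7.03)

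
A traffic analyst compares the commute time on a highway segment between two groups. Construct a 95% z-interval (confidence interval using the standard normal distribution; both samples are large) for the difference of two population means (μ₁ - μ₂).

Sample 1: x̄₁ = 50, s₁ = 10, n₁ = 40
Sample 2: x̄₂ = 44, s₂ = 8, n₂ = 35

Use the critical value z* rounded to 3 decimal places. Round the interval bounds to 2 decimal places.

Both samples are large (n₁ = 40 ≥ 30, n₂ = 35 ≥ 30), so a z-interval for the difference of means applies.

Point estimate: x̄₁ - x̄₂ = 50 - 44 = 6

Standard error: SE = √(s₁²/n₁ + s₂²/n₂)
= √(10²/40 + 8²/35)
= √(2.500000 + 1.828571)
= 2.080522

For 95% confidence, z* = 1.96 (from standard normal table)
Margin of error: E = z* × SE = 1.96 × 2.080522 = 4.0778

Z-interval: (x̄₁ - x̄₂) ± E = 6 ± 4.0778 = (1.9222, 10.0778)

Rounded to 2 decimal places:

(1.92, 10.08)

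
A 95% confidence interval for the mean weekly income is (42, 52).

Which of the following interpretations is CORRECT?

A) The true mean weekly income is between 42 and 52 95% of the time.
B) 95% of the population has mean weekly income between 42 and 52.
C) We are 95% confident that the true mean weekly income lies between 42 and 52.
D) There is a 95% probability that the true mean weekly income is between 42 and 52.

A confidence interval represents our confidence in the procedure, not a probability statement about the parameter.

Key concept: If we repeated this sampling process many times and computed a 95% CI each time, about 95% of those intervals would contain the true population parameter.

For this specific interval (42, 52):
- Midpoint (point estimate): 47
- Margin of error: 5

The correct interpretation is the one stating confidence that the true parameter lies in the interval — option C.

C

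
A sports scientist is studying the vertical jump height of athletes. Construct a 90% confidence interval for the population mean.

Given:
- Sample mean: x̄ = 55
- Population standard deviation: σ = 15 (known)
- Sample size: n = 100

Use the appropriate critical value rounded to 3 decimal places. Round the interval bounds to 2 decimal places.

The population standard deviation σ is known, so use a z-interval (standard normal critical value).

For 90% confidence, z* = 1.645 (from standard normal table)

Standard error: SE = σ/√n = 15/√100 = 1.500000

Margin of error: E = z* × SE = 1.645 × 1.500000 = 2.4675

Z-interval: x̄ ± E = 55 ± 2.4675 = (52.5325, 57.4675)

Rounded to 2 decimal places:

(52.53, 57.47)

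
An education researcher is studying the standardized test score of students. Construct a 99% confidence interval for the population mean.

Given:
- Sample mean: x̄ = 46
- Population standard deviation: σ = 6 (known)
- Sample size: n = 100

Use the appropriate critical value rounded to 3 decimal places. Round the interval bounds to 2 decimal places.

The population standard deviation σ is known, so use a z-interval (standard normal critical value).

For 99% confidence, z* = 2.576 (from standard normal table)

Standard error: SE = σ/√n = 6/√100 = 0.600000

Margin of error: E = z* × SE = 2.576 × 0.600000 = 1.5456

Z-interval: x̄ ± E = 46 ± 1.5456 = (44.4544, 47.5456)

Rounded to 2 decimal places:

(44.45, 47.55)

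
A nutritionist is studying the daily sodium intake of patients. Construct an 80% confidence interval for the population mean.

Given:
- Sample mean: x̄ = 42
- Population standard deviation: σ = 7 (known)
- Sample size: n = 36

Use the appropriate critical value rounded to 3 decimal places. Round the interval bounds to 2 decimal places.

The population standard deviation σ is known, so use a z-interval (standard normal critical value).

For 80% confidence, z* = 1.282 (from standard normal table)

Standard error: SE = σ/√n = 7/√36 = 1.166667

Margin of error: E = z* × SE = 1.282 × 1.166667 = 1.4957

Z-interval: x̄ ± E = 42 ± 1.4957 = (40.5043, 43.4957)

Rounded to 2 decimal places:

(40.50, 43.50)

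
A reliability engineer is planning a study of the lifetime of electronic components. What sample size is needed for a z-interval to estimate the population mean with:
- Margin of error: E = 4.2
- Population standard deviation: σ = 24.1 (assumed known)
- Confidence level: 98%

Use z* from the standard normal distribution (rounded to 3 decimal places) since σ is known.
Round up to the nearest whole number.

Using z* since population σ is known (z-interval formula).

For 98% confidence, z* = 2.326 (from standard normal table)

Sample size formula for z-interval: n = (z*σ/E)²

n = (2.326 × 24.1 / 4.2)²
  = (13.346810)²
  = 178.1373

Round up to the nearest whole number: n = 179

179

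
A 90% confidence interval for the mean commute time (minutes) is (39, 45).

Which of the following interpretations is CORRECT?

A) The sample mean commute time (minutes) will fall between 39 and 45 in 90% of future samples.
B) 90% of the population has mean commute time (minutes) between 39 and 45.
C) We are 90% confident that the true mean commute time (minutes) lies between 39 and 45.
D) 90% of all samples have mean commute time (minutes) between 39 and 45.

A confidence interval represents our confidence in the procedure, not a probability statement about the parameter.

Key concept: If we repeated this sampling process many times and computed a 90% CI each time, about 90% of those intervals would contain the true population parameter.

For this specific interval (39, 45):
- Midpoint (point estimate): 42
- Margin of error: 3

The correct interpretation is the one stating confidence that the true parameter lies in the interval — option C.

C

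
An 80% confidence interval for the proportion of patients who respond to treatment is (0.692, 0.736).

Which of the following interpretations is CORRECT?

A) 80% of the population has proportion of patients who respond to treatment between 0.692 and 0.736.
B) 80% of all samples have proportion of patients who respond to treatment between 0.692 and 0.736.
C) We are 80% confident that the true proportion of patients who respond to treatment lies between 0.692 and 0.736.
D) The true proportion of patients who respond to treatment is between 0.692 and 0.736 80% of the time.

A confidence interval represents our confidence in the procedure, not a probability statement about the parameter.

Key concept: If we repeated this sampling process many times and computed an 80% CI each time, about 80% of those intervals would contain the true population parameter.

For this specific interval (0.692, 0.736):
- Midpoint (point estimate): 0.714
- Margin of error: 0.022

The correct interpretation is the one stating confidence that the true parameter lies in the interval — option C.

C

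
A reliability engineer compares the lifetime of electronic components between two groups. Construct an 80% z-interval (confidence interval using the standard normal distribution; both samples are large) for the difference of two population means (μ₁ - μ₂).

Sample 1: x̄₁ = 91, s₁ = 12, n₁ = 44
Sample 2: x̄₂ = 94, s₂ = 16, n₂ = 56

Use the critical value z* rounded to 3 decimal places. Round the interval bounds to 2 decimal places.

Both samples are large (n₁ = 44 ≥ 30, n₂ = 56 ≥ 30), so a z-interval for the difference of means applies.

Point estimate: x̄₁ - x̄₂ = 91 - 94 = -3

Standard error: SE = √(s₁²/n₁ + s₂²/n₂)
= √(12²/44 + 16²/56)
= √(3.272727 + 4.571429)
= 2.800742

For 80% confidence, z* = 1.282 (from standard normal table)
Margin of error: E = z* × SE = 1.282 × 2.800742 = 3.5906

Z-interval: (x̄₁ - x̄₂) ± E = -3 ± 3.5906 = (-6.5906, 0.5906)

Rounded to 2 decimal places:

(-6.59, 0.59)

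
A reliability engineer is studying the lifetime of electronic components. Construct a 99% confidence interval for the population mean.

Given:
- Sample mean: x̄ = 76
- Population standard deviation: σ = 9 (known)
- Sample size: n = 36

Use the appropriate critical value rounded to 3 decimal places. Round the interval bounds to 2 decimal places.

The population standard deviation σ is known, so use a z-interval (standard normal critical value).

For 99% confidence, z* = 2.576 (from standard normal table)

Standard error: SE = σ/√n = 9/√36 = 1.500000

Margin of error: E = z* × SE = 2.576 × 1.500000 = 3.8640

Z-interval: x̄ ± E = 76 ± 3.8640 = (72.1360, 79.8640)

Rounded to 2 decimal places:

(72.14, 79.86)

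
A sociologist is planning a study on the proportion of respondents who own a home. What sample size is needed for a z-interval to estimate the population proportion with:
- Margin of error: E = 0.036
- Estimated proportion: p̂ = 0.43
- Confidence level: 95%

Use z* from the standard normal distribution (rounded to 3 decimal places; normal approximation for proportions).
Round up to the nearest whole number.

Using z* for proportion z-interval (normal approximation).

For 95% confidence, z* = 1.96 (from standard normal table)

Sample size formula for proportion z-interval: n = z*²p̂(1-p̂)/E²

n = 1.96² × 0.43 × 0.57 / 0.036²
  = 3.8416 × 0.2451 / 0.001296
  = 726.5248

Round up to the nearest whole number: n = 727

727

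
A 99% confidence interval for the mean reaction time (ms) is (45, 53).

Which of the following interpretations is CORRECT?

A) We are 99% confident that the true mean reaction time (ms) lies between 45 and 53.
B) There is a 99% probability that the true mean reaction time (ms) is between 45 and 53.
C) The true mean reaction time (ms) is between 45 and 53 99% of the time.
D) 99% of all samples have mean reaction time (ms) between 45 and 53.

A confidence interval represents our confidence in the procedure, not a probability statement about the parameter.

Key concept: If we repeated this sampling process many times and computed a 99% CI each time, about 99% of those intervals would contain the true population parameter.

For this specific interval (45, 53):
- Midpoint (point estimate): 49
- Margin of error: 4

The correct interpretation is the one stating confidence that the true parameter lies in the interval — option A.

A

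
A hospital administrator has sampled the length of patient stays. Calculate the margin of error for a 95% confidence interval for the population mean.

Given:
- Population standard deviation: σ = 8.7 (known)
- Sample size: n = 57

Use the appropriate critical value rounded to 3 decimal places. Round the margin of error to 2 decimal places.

The population standard deviation σ is known, so use the z-interval margin of error formula.

For 95% confidence, z* = 1.96 (from standard normal table)

Margin of error formula for z-interval: E = z* × σ/√n

E = 1.96 × 8.7/√57
  = 1.96 × 1.152343
  = 2.2586

Rounded to 2 decimal places:

2.26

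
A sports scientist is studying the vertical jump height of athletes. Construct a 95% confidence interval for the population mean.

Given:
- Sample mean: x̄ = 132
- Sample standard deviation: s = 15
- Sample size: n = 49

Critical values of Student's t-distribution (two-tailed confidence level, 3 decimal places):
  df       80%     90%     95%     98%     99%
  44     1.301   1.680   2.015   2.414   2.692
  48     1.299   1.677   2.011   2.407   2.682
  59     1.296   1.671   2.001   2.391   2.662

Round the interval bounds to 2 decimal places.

The population standard deviation σ is unknown (only the sample standard deviation s is given), so use a t-interval with df = n - 1 = 49 - 1 = 48.

For 95% confidence with df = 48, t* = 2.011 (from t-table)

Standard error: SE = s/√n = 15/√49 = 2.142857

Margin of error: E = t* × SE = 2.011 × 2.142857 = 4.3093

T-interval: x̄ ± E = 132 ± 4.3093 = (127.6907, 136.3093)

Rounded to 2 decimal places:

(127.69, 136.31)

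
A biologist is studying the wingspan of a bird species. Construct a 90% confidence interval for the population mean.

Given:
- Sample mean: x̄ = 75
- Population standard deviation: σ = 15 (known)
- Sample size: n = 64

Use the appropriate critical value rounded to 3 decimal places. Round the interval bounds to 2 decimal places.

The population standard deviation σ is known, so use a z-interval (standard normal critical value).

For 90% confidence, z* = 1.645 (from standard normal table)

Standard error: SE = σ/√n = 15/√64 = 1.875000

Margin of error: E = z* × SE = 1.645 × 1.875000 = 3.0844

Z-interval: x̄ ± E = 75 ± 3.0844 = (71.9156, 78.0844)

Rounded to 2 decimal places:

(71.92, 78.08)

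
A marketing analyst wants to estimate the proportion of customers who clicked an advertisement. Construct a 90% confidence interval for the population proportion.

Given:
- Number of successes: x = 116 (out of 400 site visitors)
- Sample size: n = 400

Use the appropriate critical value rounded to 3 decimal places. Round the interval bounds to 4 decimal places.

Sample proportion: p̂ = 116/400 = 0.290000

Check conditions for normal approximation:
  np̂ = 116 ≥ 10 ✓
  n(1-p̂) = 284 ≥ 10 ✓

The sample is large enough, so use a z-interval (normal approximation) for the proportion.

For 90% confidence, z* = 1.645 (from standard normal table)

Standard error: SE = √(p̂(1-p̂)/n) = √(0.290000×0.710000/400) = 0.02268810

Margin of error: E = z* × SE = 1.645 × 0.02268810 = 0.037322

Z-interval: p̂ ± E = 0.290000 ± 0.037322 = (0.252678, 0.327322)

Rounded to 4 decimal places:

(0.2527, 0.3273)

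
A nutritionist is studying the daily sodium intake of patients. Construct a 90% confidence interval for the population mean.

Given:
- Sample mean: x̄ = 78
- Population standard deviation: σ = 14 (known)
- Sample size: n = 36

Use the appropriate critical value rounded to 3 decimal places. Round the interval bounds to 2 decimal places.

The population standard deviation σ is known, so use a z-interval (standard normal critical value).

For 90% confidence, z* = 1.645 (from standard normal table)

Standard error: SE = σ/√n = 14/√36 = 2.333333

Margin of error: E = z* × SE = 1.645 × 2.333333 = 3.8383

Z-interval: x̄ ± E = 78 ± 3.8383 = (74.1617, 81.8383)

Rounded to 2 decimal places:

(74.16, 81.84)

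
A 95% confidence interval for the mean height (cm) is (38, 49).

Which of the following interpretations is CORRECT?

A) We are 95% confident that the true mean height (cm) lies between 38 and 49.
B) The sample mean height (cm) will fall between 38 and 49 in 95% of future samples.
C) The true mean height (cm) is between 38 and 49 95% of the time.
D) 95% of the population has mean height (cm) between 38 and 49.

A confidence interval represents our confidence in the procedure, not a probability statement about the parameter.

Key concept: If we repeated this sampling process many times and computed a 95% CI each time, about 95% of those intervals would contain the true population parameter.

For this specific interval (38, 49):
- Midpoint (point estimate): 43.5
- Margin of error: 5.5

The correct interpretation is the one stating confidence that the true parameter lies in the interval — option A.

A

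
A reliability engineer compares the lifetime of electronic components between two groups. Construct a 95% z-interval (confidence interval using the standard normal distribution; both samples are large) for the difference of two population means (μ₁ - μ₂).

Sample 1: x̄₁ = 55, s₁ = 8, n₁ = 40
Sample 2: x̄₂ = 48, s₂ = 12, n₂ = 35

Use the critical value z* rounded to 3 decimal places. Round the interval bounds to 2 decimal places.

Both samples are large (n₁ = 40 ≥ 30, n₂ = 35 ≥ 30), so a z-interval for the difference of means applies.

Point estimate: x̄₁ - x̄₂ = 55 - 48 = 7

Standard error: SE = √(s₁²/n₁ + s₂²/n₂)
= √(8²/40 + 12²/35)
= √(1.600000 + 4.114286)
= 2.390457

For 95% confidence, z* = 1.96 (from standard normal table)
Margin of error: E = z* × SE = 1.96 × 2.390457 = 4.6853

Z-interval: (x̄₁ - x̄₂) ± E = 7 ± 4.6853 = (2.3147, 11.6853)

Rounded to 2 decimal places:

(2.31, 11.69)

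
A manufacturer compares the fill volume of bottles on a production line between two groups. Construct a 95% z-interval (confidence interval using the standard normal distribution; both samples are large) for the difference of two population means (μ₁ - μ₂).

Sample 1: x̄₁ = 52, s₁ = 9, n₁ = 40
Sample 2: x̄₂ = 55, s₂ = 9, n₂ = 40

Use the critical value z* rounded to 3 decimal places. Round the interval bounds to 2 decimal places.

Both samples are large (n₁ = 40 ≥ 30, n₂ = 40 ≥ 30), so a z-interval for the difference of means applies.

Point estimate: x̄₁ - x̄₂ = 52 - 55 = -3

Standard error: SE = √(s₁²/n₁ + s₂²/n₂)
= √(9²/40 + 9²/40)
= √(2.025000 + 2.025000)
= 2.012461

For 95% confidence, z* = 1.96 (from standard normal table)
Margin of error: E = z* × SE = 1.96 × 2.012461 = 3.9444

Z-interval: (x̄₁ - x̄₂) ± E = -3 ± 3.9444 = (-6.9444, 0.9444)

Rounded to 2 decimal places:

(-6.94, 0.94)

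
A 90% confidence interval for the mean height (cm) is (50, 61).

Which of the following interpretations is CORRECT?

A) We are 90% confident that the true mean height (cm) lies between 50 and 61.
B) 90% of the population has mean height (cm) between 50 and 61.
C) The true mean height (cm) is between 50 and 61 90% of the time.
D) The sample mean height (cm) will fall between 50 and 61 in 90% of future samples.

A confidence interval represents our confidence in the procedure, not a probability statement about the parameter.

Key concept: If we repeated this sampling process many times and computed a 90% CI each time, about 90% of those intervals would contain the true population parameter.

For this specific interval (50, 61):
- Midpoint (point estimate): 55.5
- Margin of error: 5.5

The correct interpretation is the one stating confidence that the true parameter lies in the interval — option A.

A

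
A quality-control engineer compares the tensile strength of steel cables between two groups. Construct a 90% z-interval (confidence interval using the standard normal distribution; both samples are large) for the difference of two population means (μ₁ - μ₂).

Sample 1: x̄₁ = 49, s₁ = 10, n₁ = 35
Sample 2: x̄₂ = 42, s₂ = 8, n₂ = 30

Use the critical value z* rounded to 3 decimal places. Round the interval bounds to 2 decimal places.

Both samples are large (n₁ = 35 ≥ 30, n₂ = 30 ≥ 30), so a z-interval for the difference of means applies.

Point estimate: x̄₁ - x̄₂ = 49 - 42 = 7

Standard error: SE = √(s₁²/n₁ + s₂²/n₂)
= √(10²/35 + 8²/30)
= √(2.857143 + 2.133333)
= 2.233937

For 90% confidence, z* = 1.645 (from standard normal table)
Margin of error: E = z* × SE = 1.645 × 2.233937 = 3.6748

Z-interval: (x̄₁ - x̄₂) ± E = 7 ± 3.6748 = (3.3252, 10.6748)

Rounded to 2 decimal places:

(3.33, 10.67)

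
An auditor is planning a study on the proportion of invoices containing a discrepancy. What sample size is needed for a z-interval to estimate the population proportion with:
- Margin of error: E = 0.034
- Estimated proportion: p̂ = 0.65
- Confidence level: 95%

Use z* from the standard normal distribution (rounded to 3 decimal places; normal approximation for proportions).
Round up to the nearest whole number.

Using z* for proportion z-interval (normal approximation).

For 95% confidence, z* = 1.96 (from standard normal table)

Sample size formula for proportion z-interval: n = z*²p̂(1-p̂)/E²

n = 1.96² × 0.65 × 0.35 / 0.034²
  = 3.8416 × 0.2275 / 0.001156
  = 756.0242

Round up to the nearest whole number: n = 757

757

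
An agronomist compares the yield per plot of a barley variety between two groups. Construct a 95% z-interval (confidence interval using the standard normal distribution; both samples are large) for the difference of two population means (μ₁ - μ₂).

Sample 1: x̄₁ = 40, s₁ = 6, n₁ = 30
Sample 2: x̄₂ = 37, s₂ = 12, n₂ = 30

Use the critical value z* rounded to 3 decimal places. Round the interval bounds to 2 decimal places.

Both samples are large (n₁ = 30 ≥ 30, n₂ = 30 ≥ 30), so a z-interval for the difference of means applies.

Point estimate: x̄₁ - x̄₂ = 40 - 37 = 3

Standard error: SE = √(s₁²/n₁ + s₂²/n₂)
= √(6²/30 + 12²/30)
= √(1.200000 + 4.800000)
= 2.449490

For 95% confidence, z* = 1.96 (from standard normal table)
Margin of error: E = z* × SE = 1.96 × 2.449490 = 4.8010

Z-interval: (x̄₁ - x̄₂) ± E = 3 ± 4.8010 = (-1.8010, 7.8010)

Rounded to 2 decimal places:

(-1.80, 7.80)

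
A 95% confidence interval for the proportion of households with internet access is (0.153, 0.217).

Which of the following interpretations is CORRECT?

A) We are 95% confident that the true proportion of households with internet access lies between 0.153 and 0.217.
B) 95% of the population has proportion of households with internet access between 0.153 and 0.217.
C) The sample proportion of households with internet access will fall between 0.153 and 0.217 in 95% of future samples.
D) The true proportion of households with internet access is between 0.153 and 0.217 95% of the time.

A confidence interval represents our confidence in the procedure, not a probability statement about the parameter.

Key concept: If we repeated this sampling process many times and computed a 95% CI each time, about 95% of those intervals would contain the true population parameter.

For this specific interval (0.153, 0.217):
- Midpoint (point estimate): 0.185
- Margin of error: 0.032

The correct interpretation is the one stating confidence that the true parameter lies in the interval — option A.

A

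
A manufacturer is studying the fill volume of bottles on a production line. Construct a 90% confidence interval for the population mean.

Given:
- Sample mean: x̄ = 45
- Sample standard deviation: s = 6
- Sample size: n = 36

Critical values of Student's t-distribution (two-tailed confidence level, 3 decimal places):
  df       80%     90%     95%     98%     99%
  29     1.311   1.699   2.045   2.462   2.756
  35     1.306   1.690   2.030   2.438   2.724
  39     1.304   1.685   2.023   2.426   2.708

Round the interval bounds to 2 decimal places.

The population standard deviation σ is unknown (only the sample standard deviation s is given), so use a t-interval with df = n - 1 = 36 - 1 = 35.

For 90% confidence with df = 35, t* = 1.690 (from t-table)

Standard error: SE = s/√n = 6/√36 = 1.000000

Margin of error: E = t* × SE = 1.690 × 1.000000 = 1.6900

T-interval: x̄ ± E = 45 ± 1.6900 = (43.3100, 46.6900)

Rounded to 2 decimal places:

(43.31, 46.69)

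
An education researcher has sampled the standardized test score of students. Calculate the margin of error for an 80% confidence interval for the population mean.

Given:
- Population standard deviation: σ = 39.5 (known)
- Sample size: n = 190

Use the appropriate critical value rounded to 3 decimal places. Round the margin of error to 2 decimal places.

The population standard deviation σ is known, so use the z-interval margin of error formula.

For 80% confidence, z* = 1.282 (from standard normal table)

Margin of error formula for z-interval: E = z* × σ/√n

E = 1.282 × 39.5/√190
  = 1.282 × 2.865631
  = 3.6737

Rounded to 2 decimal places:

3.67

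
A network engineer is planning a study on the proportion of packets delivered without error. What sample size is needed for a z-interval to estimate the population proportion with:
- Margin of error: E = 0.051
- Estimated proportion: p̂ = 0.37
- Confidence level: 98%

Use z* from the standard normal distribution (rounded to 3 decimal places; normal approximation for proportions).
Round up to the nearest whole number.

Using z* for proportion z-interval (normal approximation).

For 98% confidence, z* = 2.326 (from standard normal table)

Sample size formula for proportion z-interval: n = z*²p̂(1-p̂)/E²

n = 2.326² × 0.37 × 0.63 / 0.051²
  = 5.410276 × 0.2331 / 0.002601
  = 484.8656

Round up to the nearest whole number: n = 485

485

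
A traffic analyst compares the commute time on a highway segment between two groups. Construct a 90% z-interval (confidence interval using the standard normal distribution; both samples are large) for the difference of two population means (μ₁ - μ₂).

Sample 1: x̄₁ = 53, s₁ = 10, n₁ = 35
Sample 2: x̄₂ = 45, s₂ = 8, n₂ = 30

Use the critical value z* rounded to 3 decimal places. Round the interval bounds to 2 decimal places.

Both samples are large (n₁ = 35 ≥ 30, n₂ = 30 ≥ 30), so a z-interval for the difference of means applies.

Point estimate: x̄₁ - x̄₂ = 53 - 45 = 8

Standard error: SE = √(s₁²/n₁ + s₂²/n₂)
= √(10²/35 + 8²/30)
= √(2.857143 + 2.133333)
= 2.233937

For 90% confidence, z* = 1.645 (from standard normal table)
Margin of error: E = z* × SE = 1.645 × 2.233937 = 3.6748

Z-interval: (x̄₁ - x̄₂) ± E = 8 ± 3.6748 = (4.3252, 11.6748)

Rounded to 2 decimal places:

(4.33, 11.67)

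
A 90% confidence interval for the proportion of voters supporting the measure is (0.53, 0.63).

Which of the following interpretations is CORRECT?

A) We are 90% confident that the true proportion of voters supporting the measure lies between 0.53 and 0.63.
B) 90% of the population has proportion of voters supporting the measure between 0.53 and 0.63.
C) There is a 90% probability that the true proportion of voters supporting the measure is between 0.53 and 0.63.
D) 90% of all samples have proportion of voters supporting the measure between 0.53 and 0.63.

A confidence interval represents our confidence in the procedure, not a probability statement about the parameter.

Key concept: If we repeated this sampling process many times and computed a 90% CI each time, about 90% of those intervals would contain the true population parameter.

For this specific interval (0.53, 0.63):
- Midpoint (point estimate): 0.58
- Margin of error: 0.05

The correct interpretation is the one stating confidence that the true parameter lies in the interval — option A.

A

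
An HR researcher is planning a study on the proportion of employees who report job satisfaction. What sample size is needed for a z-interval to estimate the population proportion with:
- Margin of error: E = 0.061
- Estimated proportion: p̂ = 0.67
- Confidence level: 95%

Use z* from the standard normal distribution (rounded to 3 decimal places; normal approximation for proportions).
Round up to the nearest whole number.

Using z* for proportion z-interval (normal approximation).

For 95% confidence, z* = 1.96 (from standard normal table)

Sample size formula for proportion z-interval: n = z*²p̂(1-p̂)/E²

n = 1.96² × 0.67 × 0.33 / 0.061²
  = 3.8416 × 0.2211 / 0.003721
  = 228.2660

Round up to the nearest whole number: n = 229

229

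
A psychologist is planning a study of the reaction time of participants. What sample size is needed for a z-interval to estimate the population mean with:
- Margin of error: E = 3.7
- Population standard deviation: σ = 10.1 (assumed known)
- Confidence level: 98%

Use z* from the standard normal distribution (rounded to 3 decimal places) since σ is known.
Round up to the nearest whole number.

Using z* since population σ is known (z-interval formula).

For 98% confidence, z* = 2.326 (from standard normal table)

Sample size formula for z-interval: n = (z*σ/E)²

n = (2.326 × 10.1 / 3.7)²
  = (6.349351)²
  = 40.3143

Round up to the nearest whole number: n = 41

41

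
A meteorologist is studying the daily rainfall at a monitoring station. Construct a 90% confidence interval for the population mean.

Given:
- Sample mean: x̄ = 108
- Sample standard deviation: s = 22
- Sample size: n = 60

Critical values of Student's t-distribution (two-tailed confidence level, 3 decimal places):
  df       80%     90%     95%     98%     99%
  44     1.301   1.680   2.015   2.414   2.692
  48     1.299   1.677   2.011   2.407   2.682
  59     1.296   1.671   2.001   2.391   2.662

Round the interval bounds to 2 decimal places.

The population standard deviation σ is unknown (only the sample standard deviation s is given), so use a t-interval with df = n - 1 = 60 - 1 = 59.

For 90% confidence with df = 59, t* = 1.671 (from t-table)

Standard error: SE = s/√n = 22/√60 = 2.840188

Margin of error: E = t* × SE = 1.671 × 2.840188 = 4.7460

T-interval: x̄ ± E = 108 ± 4.7460 = (103.2540, 112.7460)

Rounded to 2 decimal places:

(103.25, 112.75)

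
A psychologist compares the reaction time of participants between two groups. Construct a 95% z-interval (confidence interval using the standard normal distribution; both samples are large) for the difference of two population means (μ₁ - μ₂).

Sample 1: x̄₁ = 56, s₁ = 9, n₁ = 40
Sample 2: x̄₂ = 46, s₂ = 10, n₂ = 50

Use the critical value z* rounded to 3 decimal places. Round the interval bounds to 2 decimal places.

Both samples are large (n₁ = 40 ≥ 30, n₂ = 50 ≥ 30), so a z-interval for the difference of means applies.

Point estimate: x̄₁ - x̄₂ = 56 - 46 = 10

Standard error: SE = √(s₁²/n₁ + s₂²/n₂)
= √(9²/40 + 10²/50)
= √(2.025000 + 2.000000)
= 2.006240

For 95% confidence, z* = 1.96 (from standard normal table)
Margin of error: E = z* × SE = 1.96 × 2.006240 = 3.9322

Z-interval: (x̄₁ - x̄₂) ± E = 10 ± 3.9322 = (6.0678, 13.9322)

Rounded to 2 decimal places:

(6.07, 13.93)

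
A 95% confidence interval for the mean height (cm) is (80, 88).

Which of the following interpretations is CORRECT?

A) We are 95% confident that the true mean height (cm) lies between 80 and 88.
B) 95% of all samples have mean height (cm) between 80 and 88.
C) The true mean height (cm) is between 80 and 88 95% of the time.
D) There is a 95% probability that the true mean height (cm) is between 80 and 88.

A confidence interval represents our confidence in the procedure, not a probability statement about the parameter.

Key concept: If we repeated this sampling process many times and computed a 95% CI each time, about 95% of those intervals would contain the true population parameter.

For this specific interval (80, 88):
- Midpoint (point estimate): 84
- Margin of error: 4

The correct interpretation is the one stating confidence that the true parameter lies in the interval — option A.

A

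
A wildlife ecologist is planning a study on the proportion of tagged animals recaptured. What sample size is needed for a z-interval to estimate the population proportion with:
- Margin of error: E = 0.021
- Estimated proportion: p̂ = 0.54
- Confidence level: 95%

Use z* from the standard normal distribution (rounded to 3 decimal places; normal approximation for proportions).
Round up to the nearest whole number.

Using z* for proportion z-interval (normal approximation).

For 95% confidence, z* = 1.96 (from standard normal table)

Sample size formula for proportion z-interval: n = z*²p̂(1-p̂)/E²

n = 1.96² × 0.54 × 0.46 / 0.021²
  = 3.8416 × 0.2484 / 0.000441
  = 2163.8400

Round up to the nearest whole number: n = 2164

2164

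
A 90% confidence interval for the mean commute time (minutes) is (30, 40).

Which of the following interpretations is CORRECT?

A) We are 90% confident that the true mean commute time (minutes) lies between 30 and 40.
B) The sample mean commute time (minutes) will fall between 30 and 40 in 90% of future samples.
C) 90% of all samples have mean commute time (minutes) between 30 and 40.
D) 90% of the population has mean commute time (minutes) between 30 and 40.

A confidence interval represents our confidence in the procedure, not a probability statement about the parameter.

Key concept: If we repeated this sampling process many times and computed a 90% CI each time, about 90% of those intervals would contain the true population parameter.

For this specific interval (30, 40):
- Midpoint (point estimate): 35
- Margin of error: 5

The correct interpretation is the one stating confidence that the true parameter lies in the interval — option A.

A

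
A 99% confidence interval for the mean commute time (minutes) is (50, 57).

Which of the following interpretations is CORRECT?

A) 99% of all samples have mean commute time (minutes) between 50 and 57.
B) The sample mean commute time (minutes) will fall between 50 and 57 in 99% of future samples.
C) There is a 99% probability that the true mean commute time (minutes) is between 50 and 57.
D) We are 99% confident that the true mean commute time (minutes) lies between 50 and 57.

A confidence interval represents our confidence in the procedure, not a probability statement about the parameter.

Key concept: If we repeated this sampling process many times and computed a 99% CI each time, about 99% of those intervals would contain the true population parameter.

For this specific interval (50, 57):
- Midpoint (point estimate): 53.5
- Margin of error: 3.5

The correct interpretation is the one stating confidence that the true parameter lies in the interval — option D.

D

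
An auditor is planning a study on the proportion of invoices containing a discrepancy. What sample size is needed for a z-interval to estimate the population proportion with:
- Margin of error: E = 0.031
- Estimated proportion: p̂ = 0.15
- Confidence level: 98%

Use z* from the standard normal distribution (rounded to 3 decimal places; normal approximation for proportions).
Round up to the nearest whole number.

Using z* for proportion z-interval (normal approximation).

For 98% confidence, z* = 2.326 (from standard normal table)

Sample size formula for proportion z-interval: n = z*²p̂(1-p̂)/E²

n = 2.326² × 0.15 × 0.85 / 0.031²
  = 5.410276 × 0.1275 / 0.000961
  = 717.8046

Round up to the nearest whole number: n = 718

718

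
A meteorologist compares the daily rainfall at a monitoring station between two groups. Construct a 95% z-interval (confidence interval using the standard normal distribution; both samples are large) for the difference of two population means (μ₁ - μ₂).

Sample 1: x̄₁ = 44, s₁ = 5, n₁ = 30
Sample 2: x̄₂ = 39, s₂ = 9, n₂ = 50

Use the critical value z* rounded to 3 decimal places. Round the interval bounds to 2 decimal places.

Both samples are large (n₁ = 30 ≥ 30, n₂ = 50 ≥ 30), so a z-interval for the difference of means applies.

Point estimate: x̄₁ - x̄₂ = 44 - 39 = 5

Standard error: SE = √(s₁²/n₁ + s₂²/n₂)
= √(5²/30 + 9²/50)
= √(0.833333 + 1.620000)
= 1.566312

For 95% confidence, z* = 1.96 (from standard normal table)
Margin of error: E = z* × SE = 1.96 × 1.566312 = 3.0700

Z-interval: (x̄₁ - x̄₂) ± E = 5 ± 3.0700 = (1.9300, 8.0700)

Rounded to 2 decimal places:

(1.93, 8.07)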